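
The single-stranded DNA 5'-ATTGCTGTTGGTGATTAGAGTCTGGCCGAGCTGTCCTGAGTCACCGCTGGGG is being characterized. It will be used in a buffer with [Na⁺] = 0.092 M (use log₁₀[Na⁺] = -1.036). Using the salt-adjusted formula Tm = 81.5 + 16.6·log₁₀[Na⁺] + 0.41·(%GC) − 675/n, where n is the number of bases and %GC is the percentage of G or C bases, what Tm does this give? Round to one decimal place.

Length n = 52. Scanning the sequence gives G=19, A=7, T=15, C=11.
G+C = 30, so %GC = 30/52 × 100 = 57.692%
Salt term: 16.6 × (-1.036) = -17.198
GC term: 0.41 × 57.692 = 23.654; length term: −675/52 = −12.981
Tm = 81.5 + (-17.198) + 23.654 − 12.981 = 74.975 → 75.0°C

75.0°C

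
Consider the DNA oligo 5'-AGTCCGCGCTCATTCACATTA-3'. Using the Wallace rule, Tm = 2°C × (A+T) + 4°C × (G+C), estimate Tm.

62°C

Base counts: G=3, T=6, C=7, A=5
AT pairs contribute 11, GC pairs contribute 10.
Tm = 2×11 + 4×10 = 62°C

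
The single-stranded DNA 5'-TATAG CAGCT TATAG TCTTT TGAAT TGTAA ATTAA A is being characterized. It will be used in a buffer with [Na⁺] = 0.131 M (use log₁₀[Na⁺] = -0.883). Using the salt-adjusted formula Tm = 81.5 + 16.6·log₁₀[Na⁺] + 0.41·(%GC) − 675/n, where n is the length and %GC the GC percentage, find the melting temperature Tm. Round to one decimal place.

Length n = 36. Scanning the sequence gives G=5, A=13, T=15, C=3.
G+C = 8, so %GC = 8/36 × 100 = 22.222%
Salt term: 16.6 × (-0.883) = -14.658
GC term: 0.41 × 22.222 = 9.111; length term: −675/36 = −18.75
Tm = 81.5 + (-14.658) + 9.111 − 18.75 = 57.203 → 57.2°C

57.2°C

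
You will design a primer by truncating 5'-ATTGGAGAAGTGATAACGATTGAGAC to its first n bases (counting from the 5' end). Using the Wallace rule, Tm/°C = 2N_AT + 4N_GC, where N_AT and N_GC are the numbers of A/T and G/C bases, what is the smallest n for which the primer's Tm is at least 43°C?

n = 17

First 16 bases: ATTGGAGAAGTGATAA → Tm = 42°C (< 43°C)
First 17 bases: ATTGGAGAAGTGATAAC → Tm = 46°C (≥ 43°C)
Since every base adds ≥2°C, Tm only increases with n, so the threshold is first crossed at n = 17.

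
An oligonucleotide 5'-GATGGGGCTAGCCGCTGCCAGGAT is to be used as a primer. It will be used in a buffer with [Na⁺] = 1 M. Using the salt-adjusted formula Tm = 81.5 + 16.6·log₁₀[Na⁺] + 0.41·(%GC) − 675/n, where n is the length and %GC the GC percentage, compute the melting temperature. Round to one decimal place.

Length n = 24. Scanning the sequence gives C=6, A=4, T=4, G=10.
G+C = 16, so %GC = 16/24 × 100 = 66.667%
Salt term: 16.6 × (0) = 0
GC term: 0.41 × 66.667 = 27.333; length term: −675/24 = −28.125
Tm = 81.5 + (0) + 27.333 − 28.125 = 80.708 → 80.7°C

80.7°C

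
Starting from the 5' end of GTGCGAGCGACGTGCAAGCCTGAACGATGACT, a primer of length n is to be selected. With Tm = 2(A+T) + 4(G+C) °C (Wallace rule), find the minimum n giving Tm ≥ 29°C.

First 8 bases: GTGCGAGC → Tm = 28°C (< 29°C)
First 9 bases: GTGCGAGCG → Tm = 32°C (≥ 29°C)
Each additional base adds 2°C (A/T) or 4°C (G/C), so Tm is non-decreasing in n; n = 9 is the first length to reach 29°C.

n = 9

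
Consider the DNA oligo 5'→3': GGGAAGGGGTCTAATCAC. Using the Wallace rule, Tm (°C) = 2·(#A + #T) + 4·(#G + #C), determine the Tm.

56°C

Counting bases: G=7, T=3, C=3, A=5
AT pairs contribute 8, GC pairs contribute 10.
Tm = 2(8) + 4(10) = 16 + 40 = 56°C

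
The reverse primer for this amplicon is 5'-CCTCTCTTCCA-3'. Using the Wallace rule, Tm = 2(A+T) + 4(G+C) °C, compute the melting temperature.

Counting bases: G=0, C=6, T=4, A=1
A+T = 5, G+C = 6
Tm = 4·6 + 2·5 = 24 + 10 = 34°C

34°C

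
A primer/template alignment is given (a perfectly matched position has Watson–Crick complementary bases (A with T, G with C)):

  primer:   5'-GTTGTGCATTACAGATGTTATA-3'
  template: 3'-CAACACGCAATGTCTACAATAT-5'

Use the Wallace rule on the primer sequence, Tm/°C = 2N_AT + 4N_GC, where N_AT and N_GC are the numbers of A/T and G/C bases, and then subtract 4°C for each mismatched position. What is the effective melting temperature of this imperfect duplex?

Primer base counts: A=6, T=9, G=5, C=2 → A+T=15, G+C=7
Perfect-match Tm = 2(15) + 4(7) = 30 + 28 = 58°C
Mismatches (positions where the bases are not complementary): 1 (at position 8)
Effective Tm = 58 − 1×4 = 58 − 4 = 54°C

54°C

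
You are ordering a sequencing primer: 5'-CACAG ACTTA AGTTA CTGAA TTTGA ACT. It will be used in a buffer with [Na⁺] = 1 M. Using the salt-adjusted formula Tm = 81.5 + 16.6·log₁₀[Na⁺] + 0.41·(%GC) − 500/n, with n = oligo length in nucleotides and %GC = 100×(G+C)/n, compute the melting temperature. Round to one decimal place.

Length n = 28. G=4, A=10, C=5, T=9
G+C = 9, so %GC = 9/28 × 100 = 32.143%
Salt term: 16.6 × (0) = 0
GC term: 0.41 × 32.143 = 13.179; length term: −500/28 = −17.857
Tm = 81.5 + (0) + 13.179 − 17.857 = 76.822 → 76.8°C

76.8°C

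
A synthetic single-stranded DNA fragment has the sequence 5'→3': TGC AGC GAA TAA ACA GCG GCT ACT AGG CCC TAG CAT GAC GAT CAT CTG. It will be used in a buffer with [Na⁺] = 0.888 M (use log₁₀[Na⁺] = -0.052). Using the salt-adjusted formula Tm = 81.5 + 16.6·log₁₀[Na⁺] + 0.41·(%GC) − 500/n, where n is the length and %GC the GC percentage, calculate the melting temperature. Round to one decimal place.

Length n = 48. G=12, A=14, C=13, T=9
G+C = 25, so %GC = 25/48 × 100 = 52.083%
Salt term: 16.6 × (-0.052) = -0.863
GC term: 0.41 × 52.083 = 21.354; length term: −500/48 = −10.417
Tm = 81.5 + (-0.863) + 21.354 − 10.417 = 91.574 → 91.6°C

91.6°C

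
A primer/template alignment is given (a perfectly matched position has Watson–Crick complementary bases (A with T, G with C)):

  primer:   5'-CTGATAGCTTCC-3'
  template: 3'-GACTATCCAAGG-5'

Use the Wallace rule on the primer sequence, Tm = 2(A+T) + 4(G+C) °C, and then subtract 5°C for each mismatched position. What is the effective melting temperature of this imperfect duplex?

31°C

Primer base counts: A=2, T=4, G=2, C=4 → A+T=6, G+C=6
Perfect-match Tm = 2(6) + 4(6) = 12 + 24 = 36°C
Mismatches (positions where the bases are not complementary): 1 (at position 8)
Effective Tm = 36 − 1×5 = 36 − 5 = 31°C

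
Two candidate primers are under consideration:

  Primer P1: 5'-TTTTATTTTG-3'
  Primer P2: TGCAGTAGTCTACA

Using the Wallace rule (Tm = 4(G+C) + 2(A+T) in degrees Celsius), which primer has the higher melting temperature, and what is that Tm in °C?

Primer P2, 40°C

Primer P1: A+T=9, G+C=1 → Tm = 2(9)+4(1) = 22°C
Primer P2: A+T=8, G+C=6 → Tm = 2(8)+4(6) = 40°C
22°C vs 40°C → primer P2 is higher.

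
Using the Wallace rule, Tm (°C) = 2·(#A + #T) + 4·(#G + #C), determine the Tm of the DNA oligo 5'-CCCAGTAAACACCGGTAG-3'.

Counting bases: C=6, T=2, A=6, G=4
So N_AT = 8 and N_GC = 10.
Tm = 2(8) + 4(10) = 16 + 40 = 56°C

56°C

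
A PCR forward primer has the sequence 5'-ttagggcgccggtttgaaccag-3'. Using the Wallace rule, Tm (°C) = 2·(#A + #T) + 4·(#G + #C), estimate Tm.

Base counts: T=5, C=5, A=4, G=8
AT pairs contribute 9, GC pairs contribute 13.
Tm = 4·13 + 2·9 = 52 + 18 = 70°C

70°C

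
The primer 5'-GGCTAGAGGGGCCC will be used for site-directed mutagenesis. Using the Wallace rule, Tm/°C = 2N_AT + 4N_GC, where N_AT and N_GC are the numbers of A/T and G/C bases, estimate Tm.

Scanning the sequence gives C=4, A=2, G=7, T=1.
AT pairs contribute 3, GC pairs contribute 11.
Tm = 2(3) + 4(11) = 6 + 44 = 50°C

50°C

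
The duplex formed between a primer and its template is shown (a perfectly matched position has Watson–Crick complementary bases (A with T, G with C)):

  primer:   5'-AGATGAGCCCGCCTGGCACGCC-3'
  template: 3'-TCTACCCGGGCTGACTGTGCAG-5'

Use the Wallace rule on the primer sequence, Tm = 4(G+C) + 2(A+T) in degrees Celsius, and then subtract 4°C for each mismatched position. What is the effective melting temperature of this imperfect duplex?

Primer base counts: A=4, T=2, G=7, C=9 → A+T=6, G+C=16
Perfect-match Tm = 2(6) + 4(16) = 12 + 64 = 76°C
Mismatches (positions where the bases are not complementary): 4 (at positions 6, 12, 16, 21)
Effective Tm = 76 − 4×4 = 76 − 16 = 60°C

60°C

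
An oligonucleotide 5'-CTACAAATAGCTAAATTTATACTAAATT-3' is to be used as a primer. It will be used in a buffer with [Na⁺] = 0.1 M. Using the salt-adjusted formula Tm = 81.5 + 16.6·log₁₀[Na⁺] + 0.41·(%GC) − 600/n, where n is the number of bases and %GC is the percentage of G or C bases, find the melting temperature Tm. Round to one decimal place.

Length n = 28. Scanning the sequence gives G=1, T=10, C=4, A=13.
G+C = 5, so %GC = 5/28 × 100 = 17.857%
Salt term: 16.6 × (-1) = -16.6
GC term: 0.41 × 17.857 = 7.321; length term: −600/28 = −21.429
Tm = 81.5 + (-16.6) + 7.321 − 21.429 = 50.792 → 50.8°C

50.8°C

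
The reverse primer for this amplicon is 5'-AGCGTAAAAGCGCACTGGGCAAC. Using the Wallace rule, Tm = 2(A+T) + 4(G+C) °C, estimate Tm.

72°C

Scanning the sequence gives T=2, A=8, G=7, C=6.
So N_AT = 10 and N_GC = 13.
Tm = 2×10 + 4×13 = 72°C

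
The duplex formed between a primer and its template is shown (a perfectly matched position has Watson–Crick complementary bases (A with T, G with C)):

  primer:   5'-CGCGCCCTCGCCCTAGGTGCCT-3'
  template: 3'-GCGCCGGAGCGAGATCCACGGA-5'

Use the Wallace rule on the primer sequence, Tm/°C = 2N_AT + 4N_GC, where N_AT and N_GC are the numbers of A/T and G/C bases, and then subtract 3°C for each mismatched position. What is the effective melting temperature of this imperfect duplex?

72°C

Primer base counts: A=1, T=4, G=6, C=11 → A+T=5, G+C=17
Perfect-match Tm = 2(5) + 4(17) = 10 + 68 = 78°C
Mismatches (positions where the bases are not complementary): 2 (at positions 5, 12)
Effective Tm = 78 − 2×3 = 78 − 6 = 72°C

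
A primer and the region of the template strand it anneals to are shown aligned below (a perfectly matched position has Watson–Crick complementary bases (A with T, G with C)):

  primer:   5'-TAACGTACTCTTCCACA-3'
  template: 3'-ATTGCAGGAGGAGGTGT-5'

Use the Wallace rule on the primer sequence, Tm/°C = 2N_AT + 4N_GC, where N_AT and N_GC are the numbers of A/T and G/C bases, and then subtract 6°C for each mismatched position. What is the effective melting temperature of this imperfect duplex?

36°C

Primer base counts: A=5, T=5, G=1, C=6 → A+T=10, G+C=7
Perfect-match Tm = 2(10) + 4(7) = 20 + 28 = 48°C
Mismatches (positions where the bases are not complementary): 2 (at positions 7, 11)
Effective Tm = 48 − 2×6 = 48 − 12 = 36°C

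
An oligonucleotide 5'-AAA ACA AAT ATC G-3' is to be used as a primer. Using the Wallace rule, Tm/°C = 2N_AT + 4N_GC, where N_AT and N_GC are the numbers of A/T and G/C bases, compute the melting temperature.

32°C

Counting bases: T=2, G=1, C=2, A=8
A+T = 10, G+C = 3
Tm = 2×10 + 4×3 = 32°C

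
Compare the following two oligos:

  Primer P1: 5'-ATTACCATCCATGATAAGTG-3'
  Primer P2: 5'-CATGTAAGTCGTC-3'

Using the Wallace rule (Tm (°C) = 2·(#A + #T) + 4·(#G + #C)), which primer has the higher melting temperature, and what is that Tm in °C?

Primer P1, 54°C

Primer P1: A+T=13, G+C=7 → Tm = 2(13)+4(7) = 54°C
Primer P2: A+T=7, G+C=6 → Tm = 2(7)+4(6) = 38°C
54°C vs 38°C → primer P1 is higher.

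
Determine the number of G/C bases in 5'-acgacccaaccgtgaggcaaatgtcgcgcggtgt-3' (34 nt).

21

Base counts: T=5, C=10, A=8, G=11
G+C = 11 + 10 = 21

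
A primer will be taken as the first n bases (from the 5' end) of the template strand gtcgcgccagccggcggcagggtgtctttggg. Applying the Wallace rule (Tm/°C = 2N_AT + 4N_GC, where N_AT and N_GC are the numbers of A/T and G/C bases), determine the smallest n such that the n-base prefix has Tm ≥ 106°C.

n = 31

First 30 bases: GTCGCGCCAGCCGGCGGCAGGGTGTCTTTG → Tm = 104°C (< 106°C)
First 31 bases: GTCGCGCCAGCCGGCGGCAGGGTGTCTTTGG → Tm = 108°C (≥ 106°C)
Since every base adds ≥2°C, Tm only increases with n, so the threshold is first crossed at n = 31.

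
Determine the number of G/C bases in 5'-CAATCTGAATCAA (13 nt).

Scanning the sequence gives A=6, T=3, C=3, G=1.
G+C = 1 + 3 = 4

4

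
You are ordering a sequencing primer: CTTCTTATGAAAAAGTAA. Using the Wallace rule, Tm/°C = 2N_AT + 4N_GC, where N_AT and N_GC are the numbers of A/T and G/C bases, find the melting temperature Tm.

44°C

Counting bases: A=8, T=6, C=2, G=2
A+T = 14, G+C = 4
Tm = 2(14) + 4(4) = 28 + 16 = 44°C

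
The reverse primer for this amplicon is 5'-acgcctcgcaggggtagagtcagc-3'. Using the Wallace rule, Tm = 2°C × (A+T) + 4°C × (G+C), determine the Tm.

80°C

Scanning the sequence gives T=3, G=9, C=7, A=5.
A+T = 8, G+C = 16
Tm = 2×8 + 4×16 = 80°C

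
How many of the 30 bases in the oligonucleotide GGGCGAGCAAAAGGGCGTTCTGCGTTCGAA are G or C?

18

Scanning the sequence gives G=12, A=7, C=6, T=5.
G+C = 12 + 6 = 18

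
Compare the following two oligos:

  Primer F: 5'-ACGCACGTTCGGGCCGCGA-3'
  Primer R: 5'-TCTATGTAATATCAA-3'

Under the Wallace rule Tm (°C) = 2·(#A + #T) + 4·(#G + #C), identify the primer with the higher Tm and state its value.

Primer F: A+T=5, G+C=14 → Tm = 2(5)+4(14) = 66°C
Primer R: A+T=12, G+C=3 → Tm = 2(12)+4(3) = 36°C
66°C vs 36°C → primer F is higher.

Primer F, 66°C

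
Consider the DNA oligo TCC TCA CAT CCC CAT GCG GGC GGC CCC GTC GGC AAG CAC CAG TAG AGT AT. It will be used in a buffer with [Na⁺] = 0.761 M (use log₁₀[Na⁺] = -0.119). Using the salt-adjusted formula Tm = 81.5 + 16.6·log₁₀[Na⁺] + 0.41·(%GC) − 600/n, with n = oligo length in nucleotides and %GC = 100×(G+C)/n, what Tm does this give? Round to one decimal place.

Length n = 50. Base counts: A=10, G=13, C=19, T=8
G+C = 32, so %GC = 32/50 × 100 = 64%
Salt term: 16.6 × (-0.119) = -1.975
GC term: 0.41 × 64 = 26.24; length term: −600/50 = −12
Tm = 81.5 + (-1.975) + 26.24 − 12 = 93.765 → 93.8°C

93.8°C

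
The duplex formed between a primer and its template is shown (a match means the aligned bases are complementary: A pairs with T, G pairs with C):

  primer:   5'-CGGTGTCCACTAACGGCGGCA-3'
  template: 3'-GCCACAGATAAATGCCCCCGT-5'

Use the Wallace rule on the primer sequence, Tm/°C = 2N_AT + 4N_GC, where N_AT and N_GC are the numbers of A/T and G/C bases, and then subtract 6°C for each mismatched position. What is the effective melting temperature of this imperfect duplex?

46°C

Primer base counts: A=4, T=3, G=7, C=7 → A+T=7, G+C=14
Perfect-match Tm = 2(7) + 4(14) = 14 + 56 = 70°C
Mismatches (positions where the bases are not complementary): 4 (at positions 8, 10, 12, 17)
Effective Tm = 70 − 4×6 = 70 − 24 = 46°C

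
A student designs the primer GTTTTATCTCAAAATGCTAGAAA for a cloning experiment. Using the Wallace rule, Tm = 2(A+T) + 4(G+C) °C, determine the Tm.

58°C

Base counts: A=9, G=3, T=8, C=3
A+T = 17, G+C = 6
Tm = 2(17) + 4(6) = 34 + 24 = 58°C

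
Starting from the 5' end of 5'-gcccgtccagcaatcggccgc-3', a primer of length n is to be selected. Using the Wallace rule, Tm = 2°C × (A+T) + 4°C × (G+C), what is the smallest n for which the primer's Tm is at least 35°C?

n = 10

First 9 bases: GCCCGTCCA → Tm = 32°C (< 35°C)
First 10 bases: GCCCGTCCAG → Tm = 36°C (≥ 35°C)
Each additional base adds 2°C (A/T) or 4°C (G/C), so Tm is non-decreasing in n; n = 10 is the first length to reach 35°C.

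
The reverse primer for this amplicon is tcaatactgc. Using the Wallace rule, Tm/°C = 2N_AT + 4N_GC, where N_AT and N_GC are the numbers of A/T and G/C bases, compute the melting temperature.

Scanning the sequence gives C=3, T=3, A=3, G=1.
So N_AT = 6 and N_GC = 4.
Tm = 2×6 + 4×4 = 28°C

28°C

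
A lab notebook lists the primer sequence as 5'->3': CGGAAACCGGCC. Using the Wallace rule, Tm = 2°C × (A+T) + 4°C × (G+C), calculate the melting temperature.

A=3, G=4, T=0, C=5
A+T = 3, G+C = 9
Tm = 2×3 + 4×9 = 42°C

42°C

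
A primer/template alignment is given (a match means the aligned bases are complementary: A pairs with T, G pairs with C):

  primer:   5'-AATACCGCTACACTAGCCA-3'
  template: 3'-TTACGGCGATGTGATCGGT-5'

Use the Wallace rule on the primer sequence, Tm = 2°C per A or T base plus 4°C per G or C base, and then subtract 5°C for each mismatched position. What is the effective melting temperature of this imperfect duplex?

51°C

Primer base counts: A=7, T=3, G=2, C=7 → A+T=10, G+C=9
Perfect-match Tm = 2(10) + 4(9) = 20 + 36 = 56°C
Mismatches (positions where the bases are not complementary): 1 (at position 4)
Effective Tm = 56 − 1×5 = 56 − 5 = 51°C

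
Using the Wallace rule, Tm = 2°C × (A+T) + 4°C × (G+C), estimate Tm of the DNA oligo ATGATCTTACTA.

30°C

Base counts: C=2, A=4, G=1, T=5
So N_AT = 9 and N_GC = 3.
Tm = 2(9) + 4(3) = 18 + 12 = 30°C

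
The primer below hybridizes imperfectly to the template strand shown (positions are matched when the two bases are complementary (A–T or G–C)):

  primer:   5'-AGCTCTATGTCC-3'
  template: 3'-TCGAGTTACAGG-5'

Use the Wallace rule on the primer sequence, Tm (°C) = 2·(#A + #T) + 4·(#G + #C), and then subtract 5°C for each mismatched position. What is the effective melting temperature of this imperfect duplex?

31°C

Primer base counts: A=2, T=4, G=2, C=4 → A+T=6, G+C=6
Perfect-match Tm = 2(6) + 4(6) = 12 + 24 = 36°C
Mismatches (positions where the bases are not complementary): 1 (at position 6)
Effective Tm = 36 − 1×5 = 36 − 5 = 31°C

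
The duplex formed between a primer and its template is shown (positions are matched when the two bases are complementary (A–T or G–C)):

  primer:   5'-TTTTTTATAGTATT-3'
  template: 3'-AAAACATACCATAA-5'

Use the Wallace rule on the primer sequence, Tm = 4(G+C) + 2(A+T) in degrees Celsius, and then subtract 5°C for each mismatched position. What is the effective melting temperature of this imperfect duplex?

Primer base counts: A=3, T=10, G=1, C=0 → A+T=13, G+C=1
Perfect-match Tm = 2(13) + 4(1) = 26 + 4 = 30°C
Mismatches (positions where the bases are not complementary): 2 (at positions 5, 9)
Effective Tm = 30 − 2×5 = 30 − 10 = 20°C

20°C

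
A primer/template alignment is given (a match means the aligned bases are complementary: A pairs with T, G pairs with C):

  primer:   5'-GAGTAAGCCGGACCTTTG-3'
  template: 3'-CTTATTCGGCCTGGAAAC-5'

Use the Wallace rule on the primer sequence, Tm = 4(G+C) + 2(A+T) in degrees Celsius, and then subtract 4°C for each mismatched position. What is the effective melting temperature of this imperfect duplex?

52°C

Primer base counts: A=4, T=4, G=6, C=4 → A+T=8, G+C=10
Perfect-match Tm = 2(8) + 4(10) = 16 + 40 = 56°C
Mismatches (positions where the bases are not complementary): 1 (at position 3)
Effective Tm = 56 − 1×4 = 56 − 4 = 52°C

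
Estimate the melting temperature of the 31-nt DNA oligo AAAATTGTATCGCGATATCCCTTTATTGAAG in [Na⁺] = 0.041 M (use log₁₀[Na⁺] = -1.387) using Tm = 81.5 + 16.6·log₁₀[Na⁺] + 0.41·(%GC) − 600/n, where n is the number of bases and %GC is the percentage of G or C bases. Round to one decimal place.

Length n = 31. Counting bases: G=5, T=11, C=5, A=10
G+C = 10, so %GC = 10/31 × 100 = 32.258%
Salt term: 16.6 × (-1.387) = -23.024
GC term: 0.41 × 32.258 = 13.226; length term: −600/31 = −19.355
Tm = 81.5 + (-23.024) + 13.226 − 19.355 = 52.347 → 52.3°C

52.3°C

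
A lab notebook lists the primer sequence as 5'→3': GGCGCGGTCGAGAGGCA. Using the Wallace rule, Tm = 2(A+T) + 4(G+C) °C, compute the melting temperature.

60°C

Scanning the sequence gives A=3, T=1, G=9, C=4.
AT pairs contribute 4, GC pairs contribute 13.
Tm = 2×4 + 4×13 = 60°C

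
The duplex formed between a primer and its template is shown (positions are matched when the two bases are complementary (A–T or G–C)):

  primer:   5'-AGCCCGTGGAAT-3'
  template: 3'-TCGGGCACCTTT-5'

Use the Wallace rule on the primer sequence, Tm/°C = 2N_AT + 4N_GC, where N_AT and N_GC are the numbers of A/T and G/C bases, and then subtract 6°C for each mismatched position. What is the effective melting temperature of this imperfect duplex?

Primer base counts: A=3, T=2, G=4, C=3 → A+T=5, G+C=7
Perfect-match Tm = 2(5) + 4(7) = 10 + 28 = 38°C
Mismatches (positions where the bases are not complementary): 1 (at position 12)
Effective Tm = 38 − 1×6 = 38 − 6 = 32°C

32°C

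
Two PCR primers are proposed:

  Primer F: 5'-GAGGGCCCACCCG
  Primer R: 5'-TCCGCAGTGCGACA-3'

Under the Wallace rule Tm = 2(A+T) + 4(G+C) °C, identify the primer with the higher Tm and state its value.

Primer F: A+T=2, G+C=11 → Tm = 2(2)+4(11) = 48°C
Primer R: A+T=5, G+C=9 → Tm = 2(5)+4(9) = 46°C
48°C vs 46°C → primer F is higher.

Primer F, 48°C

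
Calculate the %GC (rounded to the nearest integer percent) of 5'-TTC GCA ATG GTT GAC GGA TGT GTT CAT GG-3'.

48%

Counting bases: G=10, C=4, T=10, A=5
G+C = 10 + 4 = 14 out of 29 bases
%GC = 14/29 × 100 = 48.28% ≈ 48%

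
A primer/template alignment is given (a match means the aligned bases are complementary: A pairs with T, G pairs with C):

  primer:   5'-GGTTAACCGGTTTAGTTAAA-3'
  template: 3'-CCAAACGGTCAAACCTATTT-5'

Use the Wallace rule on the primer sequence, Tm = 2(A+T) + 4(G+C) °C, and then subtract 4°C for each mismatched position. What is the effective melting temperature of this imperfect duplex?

Primer base counts: A=6, T=7, G=5, C=2 → A+T=13, G+C=7
Perfect-match Tm = 2(13) + 4(7) = 26 + 28 = 54°C
Mismatches (positions where the bases are not complementary): 5 (at positions 5, 6, 9, 14, 16)
Effective Tm = 54 − 5×4 = 54 − 20 = 34°C

34°C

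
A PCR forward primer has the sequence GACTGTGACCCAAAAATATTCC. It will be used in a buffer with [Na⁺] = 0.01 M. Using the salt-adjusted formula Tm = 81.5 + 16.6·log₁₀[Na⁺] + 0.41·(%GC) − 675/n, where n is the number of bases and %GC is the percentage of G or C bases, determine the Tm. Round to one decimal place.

34.4°C

Length n = 22. Base counts: A=8, G=3, T=5, C=6
G+C = 9, so %GC = 9/22 × 100 = 40.909%
Salt term: 16.6 × (-2) = -33.2
GC term: 0.41 × 40.909 = 16.773; length term: −675/22 = −30.682
Tm = 81.5 + (-33.2) + 16.773 − 30.682 = 34.391 → 34.4°C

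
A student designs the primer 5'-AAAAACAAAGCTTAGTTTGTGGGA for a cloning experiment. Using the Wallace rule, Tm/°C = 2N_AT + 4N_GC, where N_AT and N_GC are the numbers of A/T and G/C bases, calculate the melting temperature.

64°C

Counting bases: C=2, G=6, T=6, A=10
So N_AT = 16 and N_GC = 8.
Tm = 2(16) + 4(8) = 32 + 32 = 64°C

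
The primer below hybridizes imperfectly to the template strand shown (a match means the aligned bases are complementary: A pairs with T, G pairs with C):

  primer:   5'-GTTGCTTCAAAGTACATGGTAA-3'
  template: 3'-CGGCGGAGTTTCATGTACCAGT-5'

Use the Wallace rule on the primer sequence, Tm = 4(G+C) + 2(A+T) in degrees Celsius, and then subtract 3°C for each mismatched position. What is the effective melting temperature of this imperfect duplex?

Primer base counts: A=7, T=7, G=5, C=3 → A+T=14, G+C=8
Perfect-match Tm = 2(14) + 4(8) = 28 + 32 = 60°C
Mismatches (positions where the bases are not complementary): 4 (at positions 2, 3, 6, 21)
Effective Tm = 60 − 4×3 = 60 − 12 = 48°C

48°C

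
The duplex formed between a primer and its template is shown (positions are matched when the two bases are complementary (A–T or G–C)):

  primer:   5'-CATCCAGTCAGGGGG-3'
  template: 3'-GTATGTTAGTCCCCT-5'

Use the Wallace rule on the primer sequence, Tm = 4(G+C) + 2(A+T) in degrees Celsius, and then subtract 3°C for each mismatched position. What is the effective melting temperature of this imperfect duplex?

Primer base counts: A=3, T=2, G=6, C=4 → A+T=5, G+C=10
Perfect-match Tm = 2(5) + 4(10) = 10 + 40 = 50°C
Mismatches (positions where the bases are not complementary): 3 (at positions 4, 7, 15)
Effective Tm = 50 − 3×3 = 50 − 9 = 41°C

41°C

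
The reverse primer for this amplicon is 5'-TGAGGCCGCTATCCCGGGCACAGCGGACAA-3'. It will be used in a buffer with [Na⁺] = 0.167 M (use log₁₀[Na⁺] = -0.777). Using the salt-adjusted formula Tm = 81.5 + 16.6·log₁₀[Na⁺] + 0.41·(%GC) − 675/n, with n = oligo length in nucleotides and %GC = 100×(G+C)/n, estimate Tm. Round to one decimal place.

Length n = 30. Scanning the sequence gives T=3, G=10, A=7, C=10.
G+C = 20, so %GC = 20/30 × 100 = 66.667%
Salt term: 16.6 × (-0.777) = -12.898
GC term: 0.41 × 66.667 = 27.333; length term: −675/30 = −22.5
Tm = 81.5 + (-12.898) + 27.333 − 22.5 = 73.435 → 73.4°C

73.4°C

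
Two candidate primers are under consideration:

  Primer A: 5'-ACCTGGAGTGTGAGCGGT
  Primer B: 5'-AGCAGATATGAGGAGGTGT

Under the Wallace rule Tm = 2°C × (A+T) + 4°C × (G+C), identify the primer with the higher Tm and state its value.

Primer A, 58°C

Primer A: A+T=7, G+C=11 → Tm = 2(7)+4(11) = 58°C
Primer B: A+T=10, G+C=9 → Tm = 2(10)+4(9) = 56°C
58°C vs 56°C → primer A is higher.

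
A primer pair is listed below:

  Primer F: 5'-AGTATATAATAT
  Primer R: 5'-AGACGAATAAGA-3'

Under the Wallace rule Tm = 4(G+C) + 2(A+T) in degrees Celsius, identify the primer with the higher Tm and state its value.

Primer F: A+T=11, G+C=1 → Tm = 2(11)+4(1) = 26°C
Primer R: A+T=8, G+C=4 → Tm = 2(8)+4(4) = 32°C
26°C vs 32°C → primer R is higher.

Primer R, 32°C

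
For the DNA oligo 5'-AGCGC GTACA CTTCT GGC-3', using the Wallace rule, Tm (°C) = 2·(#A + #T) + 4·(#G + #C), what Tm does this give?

Scanning the sequence gives A=3, G=5, C=6, T=4.
AT pairs contribute 7, GC pairs contribute 11.
Tm = 4·11 + 2·7 = 44 + 14 = 58°C

58°C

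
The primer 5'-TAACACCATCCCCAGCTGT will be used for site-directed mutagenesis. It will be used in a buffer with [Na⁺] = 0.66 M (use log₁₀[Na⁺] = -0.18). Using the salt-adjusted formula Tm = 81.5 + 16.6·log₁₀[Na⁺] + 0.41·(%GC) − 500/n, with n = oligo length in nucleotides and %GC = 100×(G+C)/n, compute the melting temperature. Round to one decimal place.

73.8°C

Length n = 19. Base counts: A=5, T=4, G=2, C=8
G+C = 10, so %GC = 10/19 × 100 = 52.632%
Salt term: 16.6 × (-0.18) = -2.988
GC term: 0.41 × 52.632 = 21.579; length term: −500/19 = −26.316
Tm = 81.5 + (-2.988) + 21.579 − 26.316 = 73.775 → 73.8°C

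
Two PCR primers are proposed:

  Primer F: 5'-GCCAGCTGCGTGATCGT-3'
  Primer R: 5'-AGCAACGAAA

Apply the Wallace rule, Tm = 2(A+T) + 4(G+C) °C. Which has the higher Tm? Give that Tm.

Primer F, 56°C

Primer F: A+T=6, G+C=11 → Tm = 2(6)+4(11) = 56°C
Primer R: A+T=6, G+C=4 → Tm = 2(6)+4(4) = 28°C
56°C vs 28°C → primer F is higher.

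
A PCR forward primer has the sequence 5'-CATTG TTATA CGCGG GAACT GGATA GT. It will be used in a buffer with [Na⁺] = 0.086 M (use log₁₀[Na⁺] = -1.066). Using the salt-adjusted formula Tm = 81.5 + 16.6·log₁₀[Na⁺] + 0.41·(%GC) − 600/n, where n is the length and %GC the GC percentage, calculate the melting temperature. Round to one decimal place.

Length n = 27. A=7, C=4, G=8, T=8
G+C = 12, so %GC = 12/27 × 100 = 44.444%
Salt term: 16.6 × (-1.066) = -17.696
GC term: 0.41 × 44.444 = 18.222; length term: −600/27 = −22.222
Tm = 81.5 + (-17.696) + 18.222 − 22.222 = 59.804 → 59.8°C

59.8°C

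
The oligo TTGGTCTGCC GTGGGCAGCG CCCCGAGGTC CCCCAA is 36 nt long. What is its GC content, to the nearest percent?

G=12, T=6, A=4, C=14
G+C = 12 + 14 = 26 out of 36 bases
%GC = 26/36 × 100 = 72.22% ≈ 72%

72%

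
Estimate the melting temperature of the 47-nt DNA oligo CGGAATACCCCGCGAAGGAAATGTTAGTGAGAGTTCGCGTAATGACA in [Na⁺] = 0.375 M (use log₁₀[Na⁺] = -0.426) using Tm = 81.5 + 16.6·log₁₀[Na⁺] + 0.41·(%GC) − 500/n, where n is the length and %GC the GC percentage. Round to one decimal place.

83.9°C

Length n = 47. Base counts: C=9, G=14, T=9, A=15
G+C = 23, so %GC = 23/47 × 100 = 48.936%
Salt term: 16.6 × (-0.426) = -7.072
GC term: 0.41 × 48.936 = 20.064; length term: −500/47 = −10.638
Tm = 81.5 + (-7.072) + 20.064 − 10.638 = 83.854 → 83.9°C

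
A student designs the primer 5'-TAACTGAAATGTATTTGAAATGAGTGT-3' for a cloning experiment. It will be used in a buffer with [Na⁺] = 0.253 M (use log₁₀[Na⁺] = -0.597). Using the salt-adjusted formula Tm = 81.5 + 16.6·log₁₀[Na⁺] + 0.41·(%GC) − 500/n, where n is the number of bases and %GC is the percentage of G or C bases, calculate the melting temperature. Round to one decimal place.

63.7°C

Length n = 27. Scanning the sequence gives G=6, T=10, A=10, C=1.
G+C = 7, so %GC = 7/27 × 100 = 25.926%
Salt term: 16.6 × (-0.597) = -9.91
GC term: 0.41 × 25.926 = 10.63; length term: −500/27 = −18.519
Tm = 81.5 + (-9.91) + 10.63 − 18.519 = 63.701 → 63.7°C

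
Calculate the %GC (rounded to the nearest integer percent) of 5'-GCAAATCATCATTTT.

Base counts: T=6, C=3, G=1, A=5
G+C = 1 + 3 = 4 out of 15 bases
%GC = 4/15 × 100 = 26.67% ≈ 27%

27%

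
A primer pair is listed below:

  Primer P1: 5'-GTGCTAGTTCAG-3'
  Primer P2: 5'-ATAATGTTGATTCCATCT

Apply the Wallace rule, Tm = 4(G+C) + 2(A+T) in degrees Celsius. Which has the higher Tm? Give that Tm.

Primer P2, 46°C

Primer P1: A+T=6, G+C=6 → Tm = 2(6)+4(6) = 36°C
Primer P2: A+T=13, G+C=5 → Tm = 2(13)+4(5) = 46°C
36°C vs 46°C → primer P2 is higher.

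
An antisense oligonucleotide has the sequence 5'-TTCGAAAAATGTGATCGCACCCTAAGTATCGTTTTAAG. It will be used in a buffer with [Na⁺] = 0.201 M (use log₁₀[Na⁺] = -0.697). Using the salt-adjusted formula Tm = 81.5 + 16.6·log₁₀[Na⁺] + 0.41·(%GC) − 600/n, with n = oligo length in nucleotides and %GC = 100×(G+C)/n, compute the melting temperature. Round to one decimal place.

69.2°C

Length n = 38. Counting bases: G=7, A=12, T=12, C=7
G+C = 14, so %GC = 14/38 × 100 = 36.842%
Salt term: 16.6 × (-0.697) = -11.57
GC term: 0.41 × 36.842 = 15.105; length term: −600/38 = −15.789
Tm = 81.5 + (-11.57) + 15.105 − 15.789 = 69.246 → 69.2°C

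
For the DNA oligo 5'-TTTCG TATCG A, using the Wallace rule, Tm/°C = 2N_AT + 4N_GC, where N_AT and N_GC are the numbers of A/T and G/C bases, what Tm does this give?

30°C

C=2, T=5, G=2, A=2
A+T = 7, G+C = 4
Tm = 2(7) + 4(4) = 14 + 16 = 30°C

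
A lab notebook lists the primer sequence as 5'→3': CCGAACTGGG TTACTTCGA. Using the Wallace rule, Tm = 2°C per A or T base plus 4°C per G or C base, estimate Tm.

58°C

G=5, T=5, C=5, A=4
A+T = 9, G+C = 10
Tm = 2×9 + 4×10 = 58°C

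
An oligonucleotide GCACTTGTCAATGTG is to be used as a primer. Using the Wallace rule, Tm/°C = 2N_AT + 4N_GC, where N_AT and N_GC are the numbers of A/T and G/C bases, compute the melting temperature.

Counting bases: C=3, T=5, G=4, A=3
AT pairs contribute 8, GC pairs contribute 7.
Tm = 2(8) + 4(7) = 16 + 28 = 44°C

44°C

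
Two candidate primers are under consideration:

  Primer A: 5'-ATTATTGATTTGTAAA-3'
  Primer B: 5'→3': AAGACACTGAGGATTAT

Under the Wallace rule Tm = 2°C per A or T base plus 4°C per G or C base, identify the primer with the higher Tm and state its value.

Primer A: A+T=14, G+C=2 → Tm = 2(14)+4(2) = 36°C
Primer B: A+T=11, G+C=6 → Tm = 2(11)+4(6) = 46°C
36°C vs 46°C → primer B is higher.

Primer B, 46°C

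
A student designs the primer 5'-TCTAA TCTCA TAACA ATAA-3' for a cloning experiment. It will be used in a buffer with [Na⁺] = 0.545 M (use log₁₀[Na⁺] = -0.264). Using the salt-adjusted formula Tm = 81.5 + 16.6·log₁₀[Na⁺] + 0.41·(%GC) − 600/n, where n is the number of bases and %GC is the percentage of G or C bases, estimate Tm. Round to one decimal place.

54.2°C

Length n = 19. Base counts: A=9, G=0, T=6, C=4
G+C = 4, so %GC = 4/19 × 100 = 21.053%
Salt term: 16.6 × (-0.264) = -4.382
GC term: 0.41 × 21.053 = 8.632; length term: −600/19 = −31.579
Tm = 81.5 + (-4.382) + 8.632 − 31.579 = 54.171 → 54.2°C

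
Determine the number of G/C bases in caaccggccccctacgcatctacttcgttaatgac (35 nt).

Counting bases: C=14, T=8, G=5, A=8
G+C = 5 + 14 = 19

19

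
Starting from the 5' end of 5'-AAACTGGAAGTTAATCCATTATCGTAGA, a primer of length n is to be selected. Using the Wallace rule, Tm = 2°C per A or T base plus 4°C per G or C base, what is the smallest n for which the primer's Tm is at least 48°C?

First 17 bases: AAACTGGAAGTTAATCC → Tm = 46°C (< 48°C)
First 18 bases: AAACTGGAAGTTAATCCA → Tm = 48°C (≥ 48°C)
Since every base adds ≥2°C, Tm only increases with n, so the threshold is first crossed at n = 18.

n = 18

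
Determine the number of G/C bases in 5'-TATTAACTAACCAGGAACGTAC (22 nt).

Scanning the sequence gives G=3, T=5, A=9, C=5.
Total G or C: 3 + 5 = 8

8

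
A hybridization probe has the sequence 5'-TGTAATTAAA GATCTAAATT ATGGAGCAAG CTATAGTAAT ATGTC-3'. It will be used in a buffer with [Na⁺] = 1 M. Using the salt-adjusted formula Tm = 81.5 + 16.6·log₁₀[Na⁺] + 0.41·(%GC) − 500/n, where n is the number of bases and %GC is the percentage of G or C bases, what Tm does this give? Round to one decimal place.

81.3°C

Length n = 45. Scanning the sequence gives A=18, T=15, C=4, G=8.
G+C = 12, so %GC = 12/45 × 100 = 26.667%
Salt term: 16.6 × (0) = 0
GC term: 0.41 × 26.667 = 10.933; length term: −500/45 = −11.111
Tm = 81.5 + (0) + 10.933 − 11.111 = 81.322 → 81.3°C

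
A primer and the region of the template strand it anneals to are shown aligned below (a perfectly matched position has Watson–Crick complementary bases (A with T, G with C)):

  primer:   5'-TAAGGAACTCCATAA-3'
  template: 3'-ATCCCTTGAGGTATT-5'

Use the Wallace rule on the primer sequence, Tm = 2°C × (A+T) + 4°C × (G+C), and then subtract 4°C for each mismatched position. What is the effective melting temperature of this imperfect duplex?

36°C

Primer base counts: A=7, T=3, G=2, C=3 → A+T=10, G+C=5
Perfect-match Tm = 2(10) + 4(5) = 20 + 20 = 40°C
Mismatches (positions where the bases are not complementary): 1 (at position 3)
Effective Tm = 40 − 1×4 = 40 − 4 = 36°C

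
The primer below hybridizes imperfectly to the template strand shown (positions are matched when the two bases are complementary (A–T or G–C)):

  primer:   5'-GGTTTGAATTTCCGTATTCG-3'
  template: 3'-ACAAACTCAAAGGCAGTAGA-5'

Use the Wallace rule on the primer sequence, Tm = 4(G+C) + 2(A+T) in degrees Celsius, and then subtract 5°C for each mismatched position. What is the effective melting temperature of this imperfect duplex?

Primer base counts: A=3, T=9, G=5, C=3 → A+T=12, G+C=8
Perfect-match Tm = 2(12) + 4(8) = 24 + 32 = 56°C
Mismatches (positions where the bases are not complementary): 5 (at positions 1, 8, 16, 17, 20)
Effective Tm = 56 − 5×5 = 56 − 25 = 31°C

31°C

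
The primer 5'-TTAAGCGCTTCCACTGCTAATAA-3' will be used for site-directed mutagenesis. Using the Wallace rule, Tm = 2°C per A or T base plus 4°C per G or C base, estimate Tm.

Counting bases: G=3, A=7, T=7, C=6
So N_AT = 14 and N_GC = 9.
Tm = 2(14) + 4(9) = 28 + 36 = 64°C

64°C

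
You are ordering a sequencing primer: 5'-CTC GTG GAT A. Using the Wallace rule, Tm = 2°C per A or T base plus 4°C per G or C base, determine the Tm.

Base counts: A=2, T=3, G=3, C=2
So N_AT = 5 and N_GC = 5.
Tm = 4·5 + 2·5 = 20 + 10 = 30°C

30°C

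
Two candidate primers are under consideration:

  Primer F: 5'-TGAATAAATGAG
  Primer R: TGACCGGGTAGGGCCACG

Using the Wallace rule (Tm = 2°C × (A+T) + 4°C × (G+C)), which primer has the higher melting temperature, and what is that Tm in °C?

Primer R, 62°C

Primer F: A+T=9, G+C=3 → Tm = 2(9)+4(3) = 30°C
Primer R: A+T=5, G+C=13 → Tm = 2(5)+4(13) = 62°C
30°C vs 62°C → primer R is higher.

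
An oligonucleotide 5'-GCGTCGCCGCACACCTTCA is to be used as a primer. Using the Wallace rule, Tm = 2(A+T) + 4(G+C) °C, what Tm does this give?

Base counts: G=4, A=3, T=3, C=9
So N_AT = 6 and N_GC = 13.
Tm = 4·13 + 2·6 = 52 + 12 = 64°C

64°C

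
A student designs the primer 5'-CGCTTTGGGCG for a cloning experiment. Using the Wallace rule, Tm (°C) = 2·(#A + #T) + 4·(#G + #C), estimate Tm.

Scanning the sequence gives T=3, C=3, G=5, A=0.
So N_AT = 3 and N_GC = 8.
Tm = 4·8 + 2·3 = 32 + 6 = 38°C

38°C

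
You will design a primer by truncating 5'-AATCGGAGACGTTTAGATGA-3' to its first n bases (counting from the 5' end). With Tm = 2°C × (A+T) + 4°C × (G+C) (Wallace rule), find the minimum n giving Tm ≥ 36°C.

n = 12

First 11 bases: AATCGGAGACG → Tm = 34°C (< 36°C)
First 12 bases: AATCGGAGACGT → Tm = 36°C (≥ 36°C)
Each additional base adds 2°C (A/T) or 4°C (G/C), so Tm is non-decreasing in n; n = 12 is the first length to reach 36°C.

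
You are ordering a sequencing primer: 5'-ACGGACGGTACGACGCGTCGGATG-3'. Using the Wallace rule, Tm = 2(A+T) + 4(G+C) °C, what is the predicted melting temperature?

80°C

G=10, A=5, T=3, C=6
So N_AT = 8 and N_GC = 16.
Tm = 4·16 + 2·8 = 64 + 16 = 80°C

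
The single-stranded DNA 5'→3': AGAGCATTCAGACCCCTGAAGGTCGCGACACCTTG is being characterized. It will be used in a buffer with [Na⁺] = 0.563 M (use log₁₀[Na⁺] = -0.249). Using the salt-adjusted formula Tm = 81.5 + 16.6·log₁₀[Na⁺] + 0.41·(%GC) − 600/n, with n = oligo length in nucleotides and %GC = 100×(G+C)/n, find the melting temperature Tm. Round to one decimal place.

83.7°C

Length n = 35. Base counts: A=9, G=9, C=11, T=6
G+C = 20, so %GC = 20/35 × 100 = 57.143%
Salt term: 16.6 × (-0.249) = -4.133
GC term: 0.41 × 57.143 = 23.429; length term: −600/35 = −17.143
Tm = 81.5 + (-4.133) + 23.429 − 17.143 = 83.653 → 83.7°C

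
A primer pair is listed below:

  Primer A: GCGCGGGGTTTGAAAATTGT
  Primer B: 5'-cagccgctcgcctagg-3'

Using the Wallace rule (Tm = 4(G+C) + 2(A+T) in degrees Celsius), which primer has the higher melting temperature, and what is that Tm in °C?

Primer A, 60°C

Primer A: A+T=10, G+C=10 → Tm = 2(10)+4(10) = 60°C
Primer B: A+T=4, G+C=12 → Tm = 2(4)+4(12) = 56°C
60°C vs 56°C → primer A is higher.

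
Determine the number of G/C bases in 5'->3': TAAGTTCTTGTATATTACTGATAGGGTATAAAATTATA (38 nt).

8

C=2, G=6, A=14, T=16
Total G or C: 6 + 2 = 8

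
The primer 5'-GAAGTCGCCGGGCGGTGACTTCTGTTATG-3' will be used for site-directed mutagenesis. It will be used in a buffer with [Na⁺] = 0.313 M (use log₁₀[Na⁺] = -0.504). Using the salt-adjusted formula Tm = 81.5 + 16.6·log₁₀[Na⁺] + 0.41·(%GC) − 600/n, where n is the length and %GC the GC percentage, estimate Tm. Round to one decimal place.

76.5°C

Length n = 29. Base counts: A=4, T=8, C=6, G=11
G+C = 17, so %GC = 17/29 × 100 = 58.621%
Salt term: 16.6 × (-0.504) = -8.366
GC term: 0.41 × 58.621 = 24.035; length term: −600/29 = −20.69
Tm = 81.5 + (-8.366) + 24.035 − 20.69 = 76.479 → 76.5°C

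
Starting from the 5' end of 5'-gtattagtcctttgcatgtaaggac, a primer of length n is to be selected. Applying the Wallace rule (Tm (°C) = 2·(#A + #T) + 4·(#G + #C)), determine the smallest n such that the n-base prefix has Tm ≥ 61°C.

First 22 bases: GTATTAGTCCTTTGCATGTAAG → Tm = 60°C (< 61°C)
First 23 bases: GTATTAGTCCTTTGCATGTAAGG → Tm = 64°C (≥ 61°C)
Each additional base adds 2°C (A/T) or 4°C (G/C), so Tm is non-decreasing in n; n = 23 is the first length to reach 61°C.

n = 23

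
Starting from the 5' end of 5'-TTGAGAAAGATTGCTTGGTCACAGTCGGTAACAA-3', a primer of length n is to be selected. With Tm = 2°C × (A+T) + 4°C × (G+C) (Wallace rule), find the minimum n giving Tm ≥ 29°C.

First 11 bases: TTGAGAAAGAT → Tm = 28°C (< 29°C)
First 12 bases: TTGAGAAAGATT → Tm = 30°C (≥ 29°C)
Each additional base adds 2°C (A/T) or 4°C (G/C), so Tm is non-decreasing in n; n = 12 is the first length to reach 29°C.

n = 12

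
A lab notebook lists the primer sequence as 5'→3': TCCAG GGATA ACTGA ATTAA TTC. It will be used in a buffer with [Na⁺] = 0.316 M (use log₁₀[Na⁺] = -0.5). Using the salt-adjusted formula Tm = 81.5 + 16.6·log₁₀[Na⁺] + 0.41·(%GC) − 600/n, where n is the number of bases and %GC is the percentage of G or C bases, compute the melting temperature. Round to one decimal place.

61.4°C

Length n = 23. Base counts: G=4, T=7, C=4, A=8
G+C = 8, so %GC = 8/23 × 100 = 34.783%
Salt term: 16.6 × (-0.5) = -8.3
GC term: 0.41 × 34.783 = 14.261; length term: −600/23 = −26.087
Tm = 81.5 + (-8.3) + 14.261 − 26.087 = 61.374 → 61.4°C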